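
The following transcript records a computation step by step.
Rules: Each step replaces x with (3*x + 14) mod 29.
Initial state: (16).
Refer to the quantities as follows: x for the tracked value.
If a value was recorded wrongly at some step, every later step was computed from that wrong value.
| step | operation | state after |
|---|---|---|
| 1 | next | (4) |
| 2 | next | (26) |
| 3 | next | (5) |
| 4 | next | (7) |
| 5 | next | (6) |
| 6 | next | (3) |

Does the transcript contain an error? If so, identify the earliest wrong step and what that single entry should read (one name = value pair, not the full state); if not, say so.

Step 1: x = (3*16 + 14) mod 29 = 4 — no discrepancy.
Step 2: x = (3*4 + 14) mod 29 = 26 — verified.
Step 3: x = (3*26 + 14) mod 29 = 5 — exactly as logged.
Step 4: x = (3*5 + 14) mod 29 = 0 — the transcript has a different value.
So the first discrepancy is step 4, where the right value is x = 0.

step 4, x = 0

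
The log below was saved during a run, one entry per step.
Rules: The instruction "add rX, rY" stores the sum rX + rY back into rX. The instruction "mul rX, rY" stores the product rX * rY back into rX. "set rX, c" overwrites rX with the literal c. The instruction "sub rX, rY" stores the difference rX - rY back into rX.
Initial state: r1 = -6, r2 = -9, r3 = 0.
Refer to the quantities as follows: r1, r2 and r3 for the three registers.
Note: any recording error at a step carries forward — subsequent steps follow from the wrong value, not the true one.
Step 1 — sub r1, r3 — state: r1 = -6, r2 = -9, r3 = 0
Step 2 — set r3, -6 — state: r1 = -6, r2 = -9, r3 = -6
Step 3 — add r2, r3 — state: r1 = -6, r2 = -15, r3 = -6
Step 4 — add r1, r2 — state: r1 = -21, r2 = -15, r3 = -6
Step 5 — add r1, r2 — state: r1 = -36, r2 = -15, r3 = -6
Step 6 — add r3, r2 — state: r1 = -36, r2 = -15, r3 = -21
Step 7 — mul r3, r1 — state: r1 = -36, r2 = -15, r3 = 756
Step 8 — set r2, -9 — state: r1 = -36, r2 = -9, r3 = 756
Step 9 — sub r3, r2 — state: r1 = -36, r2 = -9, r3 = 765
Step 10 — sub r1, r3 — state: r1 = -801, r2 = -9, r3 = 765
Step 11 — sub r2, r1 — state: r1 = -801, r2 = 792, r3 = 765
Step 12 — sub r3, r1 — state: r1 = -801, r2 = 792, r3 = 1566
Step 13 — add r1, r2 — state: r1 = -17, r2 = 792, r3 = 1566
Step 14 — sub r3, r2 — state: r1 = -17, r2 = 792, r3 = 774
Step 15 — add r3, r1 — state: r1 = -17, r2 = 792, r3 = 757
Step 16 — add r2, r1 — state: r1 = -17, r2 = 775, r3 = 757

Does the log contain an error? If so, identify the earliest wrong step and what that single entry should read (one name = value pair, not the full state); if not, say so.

step 13, r1 = -9

step 1: r1 = -6 - 0 = -6 -> same as recorded
step 2: r3 = -6 -> checks out
step 3: r2 = -9 + -6 = -15 -> confirmed correct
step 4: r1 = -6 + -15 = -21 -> no discrepancy
step 5: r1 = -21 + -15 = -36 -> verified
step 6: r3 = -6 + -15 = -21 -> agrees with the log
step 7: r3 = -21 * -36 = 756 -> checks out
step 8: r2 = -9 -> confirmed correct
step 9: r3 = 756 - -9 = 765 -> in agreement
step 10: r1 = -36 - 765 = -801 -> same as recorded
step 11: r2 = -9 - -801 = 792 -> matches
step 12: r3 = 765 - -801 = 1566 -> checks out
step 13: r1 = -801 + 792 = -9 -> a discrepancy with the log
The earliest wrong entry is at step 13: it should read r1 = -9.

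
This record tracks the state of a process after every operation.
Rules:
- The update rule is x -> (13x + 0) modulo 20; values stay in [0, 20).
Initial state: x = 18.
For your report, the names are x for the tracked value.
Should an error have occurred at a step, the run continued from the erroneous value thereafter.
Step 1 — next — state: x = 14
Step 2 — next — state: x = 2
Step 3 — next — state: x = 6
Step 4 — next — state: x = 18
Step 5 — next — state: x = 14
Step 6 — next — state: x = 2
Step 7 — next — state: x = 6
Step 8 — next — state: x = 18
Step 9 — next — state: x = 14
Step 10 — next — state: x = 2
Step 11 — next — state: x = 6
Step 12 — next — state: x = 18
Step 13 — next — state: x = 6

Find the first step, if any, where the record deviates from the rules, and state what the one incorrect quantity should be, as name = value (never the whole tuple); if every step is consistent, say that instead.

step 13, x = 14

Recomputing the run from the initial state:
step 1: x = 14
step 2: x = 2
step 3: x = 6
step 4: x = 18
step 5: x = 14
step 6: x = 2
step 7: x = 6
step 8: x = 18
step 9: x = 14
step 10: x = 2
step 11: x = 6
step 12: x = 18
step 13: x = 14
The first disagreement with the record is at step 13, where the value should be x = 14.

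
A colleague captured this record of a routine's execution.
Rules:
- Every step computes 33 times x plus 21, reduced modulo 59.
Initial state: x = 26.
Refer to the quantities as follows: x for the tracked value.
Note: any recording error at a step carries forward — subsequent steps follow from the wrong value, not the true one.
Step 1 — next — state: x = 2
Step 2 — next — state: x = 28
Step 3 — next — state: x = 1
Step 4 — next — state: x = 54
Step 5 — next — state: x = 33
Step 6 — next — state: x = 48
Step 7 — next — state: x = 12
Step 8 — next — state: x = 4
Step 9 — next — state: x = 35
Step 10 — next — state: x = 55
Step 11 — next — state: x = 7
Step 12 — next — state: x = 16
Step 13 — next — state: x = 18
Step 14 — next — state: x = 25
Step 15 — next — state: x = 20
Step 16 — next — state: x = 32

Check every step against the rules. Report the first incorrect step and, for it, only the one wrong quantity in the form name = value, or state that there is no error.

Recomputing the run from the initial state:
step 1: x = 53
step 2: x = 0
step 3: x = 21
step 4: x = 6
step 5: x = 42
step 6: x = 50
step 7: x = 19
step 8: x = 58
step 9: x = 47
step 10: x = 38
step 11: x = 36
step 12: x = 29
step 13: x = 34
step 14: x = 22
step 15: x = 39
step 16: x = 10
The first disagreement with the record is at step 1, where the value should be x = 53.

step 1, x = 53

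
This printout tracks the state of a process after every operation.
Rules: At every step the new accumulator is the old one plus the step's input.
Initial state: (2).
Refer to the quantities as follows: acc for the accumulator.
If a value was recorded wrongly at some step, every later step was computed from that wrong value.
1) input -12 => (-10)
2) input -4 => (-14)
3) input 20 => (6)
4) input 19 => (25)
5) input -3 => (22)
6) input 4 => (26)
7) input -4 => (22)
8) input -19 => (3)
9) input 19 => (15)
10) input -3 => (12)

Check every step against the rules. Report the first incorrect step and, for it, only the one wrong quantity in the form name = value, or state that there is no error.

Recomputing the run from the initial state:
step 1: acc = -10
step 2: acc = -14
step 3: acc = 6
step 4: acc = 25
step 5: acc = 22
step 6: acc = 26
step 7: acc = 22
step 8: acc = 3
step 9: acc = 22
step 10: acc = 19
The first disagreement with the printout is at step 9, where the value should be acc = 22.

step 9, acc = 22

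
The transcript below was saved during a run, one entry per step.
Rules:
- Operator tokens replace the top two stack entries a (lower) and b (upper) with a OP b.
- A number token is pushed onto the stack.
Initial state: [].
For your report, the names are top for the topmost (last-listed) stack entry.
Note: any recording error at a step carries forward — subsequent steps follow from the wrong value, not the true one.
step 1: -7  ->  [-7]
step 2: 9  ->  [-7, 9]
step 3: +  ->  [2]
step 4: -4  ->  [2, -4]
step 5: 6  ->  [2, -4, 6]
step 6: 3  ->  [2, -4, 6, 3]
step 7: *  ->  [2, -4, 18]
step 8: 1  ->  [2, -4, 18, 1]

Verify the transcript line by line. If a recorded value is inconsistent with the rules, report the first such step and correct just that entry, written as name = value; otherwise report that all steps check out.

no error

step 1: push -7: top = -7 -> same as recorded
step 2: push 9: top = 9 -> exactly as logged
step 3: -7 + 9 = 2 -> same as recorded
step 4: push -4: top = -4 -> consistent with the transcript
step 5: push 6: top = 6 -> confirmed correct
step 6: push 3: top = 3 -> in agreement
step 7: 6 * 3 = 18 -> confirmed correct
step 8: push 1: top = 1 -> in agreement
Each recorded entry agrees with the recomputation.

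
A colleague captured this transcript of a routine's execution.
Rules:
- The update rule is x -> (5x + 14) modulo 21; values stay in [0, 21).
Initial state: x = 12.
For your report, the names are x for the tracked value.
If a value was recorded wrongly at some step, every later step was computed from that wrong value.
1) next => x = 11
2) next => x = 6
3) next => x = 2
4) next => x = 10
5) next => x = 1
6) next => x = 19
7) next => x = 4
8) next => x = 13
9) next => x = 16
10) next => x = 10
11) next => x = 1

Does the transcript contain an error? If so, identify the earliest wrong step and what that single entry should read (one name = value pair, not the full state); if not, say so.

step 4, x = 3

step 1: x = (5*12 + 14) mod 21 = 11 -> checks out
step 2: x = (5*11 + 14) mod 21 = 6 -> verified
step 3: x = (5*6 + 14) mod 21 = 2 -> verified
step 4: x = (5*2 + 14) mod 21 = 3 -> first mismatch against the transcript
First incorrect step: 4; the correct value is x = 3.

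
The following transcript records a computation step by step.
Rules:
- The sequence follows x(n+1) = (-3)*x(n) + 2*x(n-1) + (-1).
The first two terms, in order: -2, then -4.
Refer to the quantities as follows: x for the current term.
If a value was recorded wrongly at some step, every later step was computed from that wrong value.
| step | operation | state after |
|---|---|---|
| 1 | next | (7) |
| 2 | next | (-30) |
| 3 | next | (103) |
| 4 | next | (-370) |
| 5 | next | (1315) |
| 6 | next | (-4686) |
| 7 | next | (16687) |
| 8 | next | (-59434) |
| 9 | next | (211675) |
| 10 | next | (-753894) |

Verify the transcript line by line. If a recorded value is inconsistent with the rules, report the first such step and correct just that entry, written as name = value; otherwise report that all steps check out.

Recomputing the run from the initial state:
step 1: x = 7
step 2: x = -30
step 3: x = 103
step 4: x = -370
step 5: x = 1315
step 6: x = -4686
step 7: x = 16687
step 8: x = -59434
step 9: x = 211675
step 10: x = -753894
This matches the transcript at every step.

no error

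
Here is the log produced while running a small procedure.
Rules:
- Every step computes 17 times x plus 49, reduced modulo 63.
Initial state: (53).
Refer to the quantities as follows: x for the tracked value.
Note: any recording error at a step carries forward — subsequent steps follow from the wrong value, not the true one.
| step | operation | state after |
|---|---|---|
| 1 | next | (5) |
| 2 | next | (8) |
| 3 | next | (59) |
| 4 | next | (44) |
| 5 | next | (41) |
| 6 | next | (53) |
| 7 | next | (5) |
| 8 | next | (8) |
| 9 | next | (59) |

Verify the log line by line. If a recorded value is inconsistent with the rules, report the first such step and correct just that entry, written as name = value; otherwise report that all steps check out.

no error

Step 1: x = (17*53 + 49) mod 63 = 5 — in agreement.
Step 2: x = (17*5 + 49) mod 63 = 8 — agrees with the log.
Step 3: x = (17*8 + 49) mod 63 = 59 — confirmed correct.
Step 4: x = (17*59 + 49) mod 63 = 44 — exactly as logged.
Step 5: x = (17*44 + 49) mod 63 = 41 — checks out.
Step 6: x = (17*41 + 49) mod 63 = 53 — verified.
Step 7: x = (17*53 + 49) mod 63 = 5 — checks out.
Step 8: x = (17*5 + 49) mod 63 = 8 — same as recorded.
Step 9: x = (17*8 + 49) mod 63 = 59 — checks out.
All entries verified; no error found.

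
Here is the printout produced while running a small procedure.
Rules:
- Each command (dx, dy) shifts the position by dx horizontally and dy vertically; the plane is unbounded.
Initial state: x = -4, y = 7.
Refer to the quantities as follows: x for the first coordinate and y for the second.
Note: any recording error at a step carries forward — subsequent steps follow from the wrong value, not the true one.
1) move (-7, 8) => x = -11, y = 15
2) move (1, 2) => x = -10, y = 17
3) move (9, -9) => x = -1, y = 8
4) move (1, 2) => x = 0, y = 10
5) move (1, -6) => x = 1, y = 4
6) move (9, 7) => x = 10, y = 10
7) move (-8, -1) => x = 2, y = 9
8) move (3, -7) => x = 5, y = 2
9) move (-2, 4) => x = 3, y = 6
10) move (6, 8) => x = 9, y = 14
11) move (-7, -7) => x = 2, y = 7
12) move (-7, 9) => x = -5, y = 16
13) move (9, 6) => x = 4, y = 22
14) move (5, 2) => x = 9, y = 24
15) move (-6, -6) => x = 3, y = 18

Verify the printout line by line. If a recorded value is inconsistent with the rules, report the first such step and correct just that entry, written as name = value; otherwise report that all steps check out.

step 6, y = 11

1. x = -4 + (-7) = -11, y = 7 + (8) = 15 (matches)
2. x = -11 + (1) = -10, y = 15 + (2) = 17 (agrees with the printout)
3. x = -10 + (9) = -1, y = 17 + (-9) = 8 (no discrepancy)
4. x = -1 + (1) = 0, y = 8 + (2) = 10 (consistent with the printout)
5. x = 0 + (1) = 1, y = 10 + (-6) = 4 (in agreement)
6. x = 1 + (9) = 10, y = 4 + (7) = 11 (a discrepancy with the printout)
So the first discrepancy is step 6, where the right value is y = 11.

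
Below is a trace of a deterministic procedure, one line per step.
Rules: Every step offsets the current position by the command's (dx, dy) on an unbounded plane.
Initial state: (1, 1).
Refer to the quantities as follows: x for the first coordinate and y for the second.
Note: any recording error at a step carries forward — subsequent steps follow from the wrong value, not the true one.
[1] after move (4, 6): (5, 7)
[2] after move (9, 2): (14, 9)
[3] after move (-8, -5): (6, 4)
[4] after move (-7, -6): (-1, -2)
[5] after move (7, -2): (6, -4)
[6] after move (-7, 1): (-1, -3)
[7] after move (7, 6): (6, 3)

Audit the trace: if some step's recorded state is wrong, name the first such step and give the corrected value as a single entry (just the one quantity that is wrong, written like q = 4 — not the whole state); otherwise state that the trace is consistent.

Recomputing the run from the initial state:
step 1: x = 5, y = 7
step 2: x = 14, y = 9
step 3: x = 6, y = 4
step 4: x = -1, y = -2
step 5: x = 6, y = -4
step 6: x = -1, y = -3
step 7: x = 6, y = 3
This matches the trace at every step.

no error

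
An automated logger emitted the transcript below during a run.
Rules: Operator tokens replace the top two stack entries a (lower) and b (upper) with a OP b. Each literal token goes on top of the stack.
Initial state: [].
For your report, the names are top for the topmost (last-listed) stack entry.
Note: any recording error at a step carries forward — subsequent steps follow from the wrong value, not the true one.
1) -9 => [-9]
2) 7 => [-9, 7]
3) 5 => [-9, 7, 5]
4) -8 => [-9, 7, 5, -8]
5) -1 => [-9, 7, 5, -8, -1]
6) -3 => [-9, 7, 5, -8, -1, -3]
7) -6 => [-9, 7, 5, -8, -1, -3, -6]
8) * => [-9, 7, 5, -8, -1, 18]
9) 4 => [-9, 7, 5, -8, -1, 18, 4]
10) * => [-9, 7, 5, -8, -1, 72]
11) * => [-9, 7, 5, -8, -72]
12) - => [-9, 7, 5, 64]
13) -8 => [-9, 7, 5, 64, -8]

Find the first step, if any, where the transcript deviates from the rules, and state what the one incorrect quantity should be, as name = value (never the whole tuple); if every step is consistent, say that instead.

no error

1. push -9: top = -9 (no discrepancy)
2. push 7: top = 7 (matches)
3. push 5: top = 5 (no discrepancy)
4. push -8: top = -8 (agrees with the transcript)
5. push -1: top = -1 (same as recorded)
6. push -3: top = -3 (same as recorded)
7. push -6: top = -6 (agrees with the transcript)
8. -3 * -6 = 18 (matches)
9. push 4: top = 4 (matches)
10. 18 * 4 = 72 (same as recorded)
11. -1 * 72 = -72 (exactly as logged)
12. -8 - -72 = 64 (consistent with the transcript)
13. push -8: top = -8 (in agreement)
No step deviates from the rules.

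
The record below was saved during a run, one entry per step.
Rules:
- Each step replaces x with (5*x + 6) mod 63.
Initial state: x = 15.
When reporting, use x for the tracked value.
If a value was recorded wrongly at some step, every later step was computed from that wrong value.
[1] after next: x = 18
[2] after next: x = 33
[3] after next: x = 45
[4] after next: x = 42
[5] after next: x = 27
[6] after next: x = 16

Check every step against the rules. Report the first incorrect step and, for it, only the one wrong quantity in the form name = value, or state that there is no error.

step 6, x = 15

Recomputing the run from the initial state:
step 1: x = 18
step 2: x = 33
step 3: x = 45
step 4: x = 42
step 5: x = 27
step 6: x = 15
The first disagreement with the record is at step 6, where the value should be x = 15.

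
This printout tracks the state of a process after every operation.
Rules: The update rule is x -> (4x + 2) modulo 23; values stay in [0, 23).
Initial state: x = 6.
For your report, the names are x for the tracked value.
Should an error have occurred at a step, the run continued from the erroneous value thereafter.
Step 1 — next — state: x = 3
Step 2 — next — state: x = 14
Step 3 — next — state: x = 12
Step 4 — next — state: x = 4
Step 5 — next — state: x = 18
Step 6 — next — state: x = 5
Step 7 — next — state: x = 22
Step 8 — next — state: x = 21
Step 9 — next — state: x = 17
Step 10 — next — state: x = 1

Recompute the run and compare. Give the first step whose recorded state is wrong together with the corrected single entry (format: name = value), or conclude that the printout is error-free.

no error

Recomputing the run from the initial state:
step 1: x = 3
step 2: x = 14
step 3: x = 12
step 4: x = 4
step 5: x = 18
step 6: x = 5
step 7: x = 22
step 8: x = 21
step 9: x = 17
step 10: x = 1
This matches the printout at every step.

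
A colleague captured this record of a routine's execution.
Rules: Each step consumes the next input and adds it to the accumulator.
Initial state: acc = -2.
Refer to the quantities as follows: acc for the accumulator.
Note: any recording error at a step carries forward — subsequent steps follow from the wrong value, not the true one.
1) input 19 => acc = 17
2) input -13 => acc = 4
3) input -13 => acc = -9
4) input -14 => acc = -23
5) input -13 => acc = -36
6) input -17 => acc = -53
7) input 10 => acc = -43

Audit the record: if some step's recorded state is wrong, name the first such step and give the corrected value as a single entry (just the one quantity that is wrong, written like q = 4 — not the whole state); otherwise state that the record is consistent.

step 1: acc = -2 + 19 = 17 -> same as recorded
step 2: acc = 17 + -13 = 4 -> agrees with the record
step 3: acc = 4 + -13 = -9 -> consistent with the record
step 4: acc = -9 + -14 = -23 -> no discrepancy
step 5: acc = -23 + -13 = -36 -> consistent with the record
step 6: acc = -36 + -17 = -53 -> in agreement
step 7: acc = -53 + 10 = -43 -> exactly as logged
The whole run recomputes cleanly — no discrepancies.

no error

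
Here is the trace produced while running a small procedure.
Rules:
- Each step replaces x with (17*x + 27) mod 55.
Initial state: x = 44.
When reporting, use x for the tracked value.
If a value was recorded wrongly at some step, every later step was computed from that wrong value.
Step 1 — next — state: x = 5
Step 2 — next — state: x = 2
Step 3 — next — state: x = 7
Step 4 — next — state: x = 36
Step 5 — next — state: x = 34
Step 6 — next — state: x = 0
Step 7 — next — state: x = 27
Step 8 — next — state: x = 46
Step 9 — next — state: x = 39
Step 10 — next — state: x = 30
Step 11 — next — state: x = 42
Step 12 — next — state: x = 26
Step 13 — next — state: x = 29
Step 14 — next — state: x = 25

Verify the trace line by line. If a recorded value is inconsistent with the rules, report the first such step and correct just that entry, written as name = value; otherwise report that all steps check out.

step 1: x = (17*44 + 27) mod 55 = 5 -> in agreement
step 2: x = (17*5 + 27) mod 55 = 2 -> exactly as logged
step 3: x = (17*2 + 27) mod 55 = 6 -> the recorded entry deviates here
Conclusion: step 3 carries the first error; the entry should be x = 6.

step 3, x = 6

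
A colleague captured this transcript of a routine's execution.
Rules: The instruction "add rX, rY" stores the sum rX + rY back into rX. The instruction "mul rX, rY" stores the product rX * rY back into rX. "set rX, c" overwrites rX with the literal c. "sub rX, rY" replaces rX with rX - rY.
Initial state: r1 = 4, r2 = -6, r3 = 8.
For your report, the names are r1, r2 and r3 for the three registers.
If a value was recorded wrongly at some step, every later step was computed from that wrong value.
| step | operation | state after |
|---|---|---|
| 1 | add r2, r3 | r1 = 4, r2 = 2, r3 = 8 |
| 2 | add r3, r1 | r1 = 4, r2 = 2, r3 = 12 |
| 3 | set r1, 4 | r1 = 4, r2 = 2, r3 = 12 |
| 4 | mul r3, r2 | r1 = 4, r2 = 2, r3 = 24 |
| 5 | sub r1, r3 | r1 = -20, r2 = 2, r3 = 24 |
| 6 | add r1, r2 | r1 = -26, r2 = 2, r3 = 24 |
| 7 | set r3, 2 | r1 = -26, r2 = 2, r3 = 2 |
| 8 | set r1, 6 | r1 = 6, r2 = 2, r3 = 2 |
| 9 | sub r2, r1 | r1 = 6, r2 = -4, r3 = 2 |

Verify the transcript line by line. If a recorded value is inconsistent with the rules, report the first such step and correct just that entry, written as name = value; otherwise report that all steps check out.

1. r2 = -6 + 8 = 2 (no discrepancy)
2. r3 = 8 + 4 = 12 (no discrepancy)
3. r1 = 4 (no discrepancy)
4. r3 = 12 * 2 = 24 (agrees with the transcript)
5. r1 = 4 - 24 = -20 (consistent with the transcript)
6. r1 = -20 + 2 = -18 (first mismatch against the transcript)
The earliest wrong entry is at step 6: it should read r1 = -18.

step 6, r1 = -18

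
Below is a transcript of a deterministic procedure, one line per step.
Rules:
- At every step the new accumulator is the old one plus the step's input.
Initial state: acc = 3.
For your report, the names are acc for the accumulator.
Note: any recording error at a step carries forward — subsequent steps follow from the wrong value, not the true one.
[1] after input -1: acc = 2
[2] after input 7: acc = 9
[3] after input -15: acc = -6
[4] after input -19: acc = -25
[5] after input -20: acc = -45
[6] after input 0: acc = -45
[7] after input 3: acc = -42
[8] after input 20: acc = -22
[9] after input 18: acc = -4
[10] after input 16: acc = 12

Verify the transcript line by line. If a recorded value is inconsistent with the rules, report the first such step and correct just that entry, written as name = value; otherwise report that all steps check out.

Recomputing the run from the initial state:
step 1: acc = 2
step 2: acc = 9
step 3: acc = -6
step 4: acc = -25
step 5: acc = -45
step 6: acc = -45
step 7: acc = -42
step 8: acc = -22
step 9: acc = -4
step 10: acc = 12
This matches the transcript at every step.

no error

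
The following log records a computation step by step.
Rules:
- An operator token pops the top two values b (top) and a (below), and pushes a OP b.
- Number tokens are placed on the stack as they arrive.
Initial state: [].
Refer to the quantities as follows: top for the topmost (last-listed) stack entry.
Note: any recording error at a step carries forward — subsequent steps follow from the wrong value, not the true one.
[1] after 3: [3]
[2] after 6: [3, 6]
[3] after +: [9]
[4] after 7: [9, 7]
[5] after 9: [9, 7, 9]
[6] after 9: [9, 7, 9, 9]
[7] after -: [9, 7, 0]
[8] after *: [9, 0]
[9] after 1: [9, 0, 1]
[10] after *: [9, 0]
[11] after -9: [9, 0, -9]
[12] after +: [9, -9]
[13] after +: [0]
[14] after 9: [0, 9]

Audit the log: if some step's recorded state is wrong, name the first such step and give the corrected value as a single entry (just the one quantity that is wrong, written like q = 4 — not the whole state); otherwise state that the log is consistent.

step 1: push 3: top = 3 -> no discrepancy
step 2: push 6: top = 6 -> verified
step 3: 3 + 6 = 9 -> matches
step 4: push 7: top = 7 -> no discrepancy
step 5: push 9: top = 9 -> agrees with the log
step 6: push 9: top = 9 -> agrees with the log
step 7: 9 - 9 = 0 -> in agreement
step 8: 7 * 0 = 0 -> consistent with the log
step 9: push 1: top = 1 -> matches
step 10: 0 * 1 = 0 -> verified
step 11: push -9: top = -9 -> verified
step 12: 0 + -9 = -9 -> matches
step 13: 9 + -9 = 0 -> matches
step 14: push 9: top = 9 -> matches
Each recorded entry agrees with the recomputation.

no error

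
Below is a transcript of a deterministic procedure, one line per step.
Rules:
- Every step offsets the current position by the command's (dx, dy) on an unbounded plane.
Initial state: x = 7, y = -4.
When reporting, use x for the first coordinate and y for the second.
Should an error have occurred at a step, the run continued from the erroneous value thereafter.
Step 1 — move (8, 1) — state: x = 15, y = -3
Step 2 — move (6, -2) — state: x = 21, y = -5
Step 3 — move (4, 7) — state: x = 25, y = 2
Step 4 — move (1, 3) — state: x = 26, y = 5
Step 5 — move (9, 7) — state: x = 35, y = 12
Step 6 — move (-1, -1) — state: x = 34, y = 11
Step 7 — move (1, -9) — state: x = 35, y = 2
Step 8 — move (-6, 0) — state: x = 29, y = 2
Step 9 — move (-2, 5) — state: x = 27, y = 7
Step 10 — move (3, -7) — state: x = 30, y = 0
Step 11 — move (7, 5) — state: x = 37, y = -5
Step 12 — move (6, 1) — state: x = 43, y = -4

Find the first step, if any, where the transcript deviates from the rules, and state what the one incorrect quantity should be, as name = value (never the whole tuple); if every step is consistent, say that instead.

Recomputing the run from the initial state:
step 1: x = 15, y = -3
step 2: x = 21, y = -5
step 3: x = 25, y = 2
step 4: x = 26, y = 5
step 5: x = 35, y = 12
step 6: x = 34, y = 11
step 7: x = 35, y = 2
step 8: x = 29, y = 2
step 9: x = 27, y = 7
step 10: x = 30, y = 0
step 11: x = 37, y = 5
step 12: x = 43, y = 6
The first disagreement with the transcript is at step 11, where the value should be y = 5.

step 11, y = 5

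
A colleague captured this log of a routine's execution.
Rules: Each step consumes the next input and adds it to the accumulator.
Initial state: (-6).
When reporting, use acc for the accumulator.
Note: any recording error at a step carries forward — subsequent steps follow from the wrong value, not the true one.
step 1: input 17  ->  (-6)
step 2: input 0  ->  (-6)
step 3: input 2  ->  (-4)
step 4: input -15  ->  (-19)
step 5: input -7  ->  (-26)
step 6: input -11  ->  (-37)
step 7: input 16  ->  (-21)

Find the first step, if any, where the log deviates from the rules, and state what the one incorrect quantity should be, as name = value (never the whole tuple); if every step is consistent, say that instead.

Recomputing the run from the initial state:
step 1: acc = 11
step 2: acc = 11
step 3: acc = 13
step 4: acc = -2
step 5: acc = -9
step 6: acc = -20
step 7: acc = -4
The first disagreement with the log is at step 1, where the value should be acc = 11.

step 1, acc = 11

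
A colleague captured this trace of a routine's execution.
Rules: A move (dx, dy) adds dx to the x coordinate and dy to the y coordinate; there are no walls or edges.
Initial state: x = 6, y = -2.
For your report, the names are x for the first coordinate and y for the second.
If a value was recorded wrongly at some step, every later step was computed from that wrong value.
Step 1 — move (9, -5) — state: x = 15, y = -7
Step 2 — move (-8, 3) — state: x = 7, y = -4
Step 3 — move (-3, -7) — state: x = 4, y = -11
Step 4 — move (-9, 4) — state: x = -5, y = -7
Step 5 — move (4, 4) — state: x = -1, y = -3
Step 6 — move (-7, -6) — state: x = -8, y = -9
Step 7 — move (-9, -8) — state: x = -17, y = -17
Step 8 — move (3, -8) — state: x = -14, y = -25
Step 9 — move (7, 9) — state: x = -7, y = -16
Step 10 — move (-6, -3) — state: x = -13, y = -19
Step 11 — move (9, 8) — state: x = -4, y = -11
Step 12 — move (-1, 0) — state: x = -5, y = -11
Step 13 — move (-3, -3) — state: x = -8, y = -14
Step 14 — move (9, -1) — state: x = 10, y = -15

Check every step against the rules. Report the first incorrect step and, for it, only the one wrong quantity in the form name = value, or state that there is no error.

1. x = 6 + (9) = 15, y = -2 + (-5) = -7 (exactly as logged)
2. x = 15 + (-8) = 7, y = -7 + (3) = -4 (checks out)
3. x = 7 + (-3) = 4, y = -4 + (-7) = -11 (agrees with the trace)
4. x = 4 + (-9) = -5, y = -11 + (4) = -7 (in agreement)
5. x = -5 + (4) = -1, y = -7 + (4) = -3 (agrees with the trace)
6. x = -1 + (-7) = -8, y = -3 + (-6) = -9 (no discrepancy)
7. x = -8 + (-9) = -17, y = -9 + (-8) = -17 (checks out)
8. x = -17 + (3) = -14, y = -17 + (-8) = -25 (matches)
9. x = -14 + (7) = -7, y = -25 + (9) = -16 (in agreement)
10. x = -7 + (-6) = -13, y = -16 + (-3) = -19 (verified)
11. x = -13 + (9) = -4, y = -19 + (8) = -11 (confirmed correct)
12. x = -4 + (-1) = -5, y = -11 + (0) = -11 (exactly as logged)
13. x = -5 + (-3) = -8, y = -11 + (-3) = -14 (confirmed correct)
14. x = -8 + (9) = 1, y = -14 + (-1) = -15 (the trace has a different value)
Conclusion: step 14 carries the first error; the entry should be x = 1.

step 14, x = 1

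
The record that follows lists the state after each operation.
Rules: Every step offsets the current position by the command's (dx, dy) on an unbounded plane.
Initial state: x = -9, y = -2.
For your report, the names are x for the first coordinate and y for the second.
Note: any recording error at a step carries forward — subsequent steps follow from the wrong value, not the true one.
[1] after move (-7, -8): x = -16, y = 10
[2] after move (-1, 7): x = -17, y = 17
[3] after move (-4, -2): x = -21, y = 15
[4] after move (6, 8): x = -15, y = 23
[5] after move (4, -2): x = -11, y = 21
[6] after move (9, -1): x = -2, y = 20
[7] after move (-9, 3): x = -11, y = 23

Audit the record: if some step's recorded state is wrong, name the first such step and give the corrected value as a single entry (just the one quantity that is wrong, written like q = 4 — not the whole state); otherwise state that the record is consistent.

step 1, y = -10

Recomputing the run from the initial state:
step 1: x = -16, y = -10
step 2: x = -17, y = -3
step 3: x = -21, y = -5
step 4: x = -15, y = 3
step 5: x = -11, y = 1
step 6: x = -2, y = 0
step 7: x = -11, y = 3
The first disagreement with the record is at step 1, where the value should be y = -10.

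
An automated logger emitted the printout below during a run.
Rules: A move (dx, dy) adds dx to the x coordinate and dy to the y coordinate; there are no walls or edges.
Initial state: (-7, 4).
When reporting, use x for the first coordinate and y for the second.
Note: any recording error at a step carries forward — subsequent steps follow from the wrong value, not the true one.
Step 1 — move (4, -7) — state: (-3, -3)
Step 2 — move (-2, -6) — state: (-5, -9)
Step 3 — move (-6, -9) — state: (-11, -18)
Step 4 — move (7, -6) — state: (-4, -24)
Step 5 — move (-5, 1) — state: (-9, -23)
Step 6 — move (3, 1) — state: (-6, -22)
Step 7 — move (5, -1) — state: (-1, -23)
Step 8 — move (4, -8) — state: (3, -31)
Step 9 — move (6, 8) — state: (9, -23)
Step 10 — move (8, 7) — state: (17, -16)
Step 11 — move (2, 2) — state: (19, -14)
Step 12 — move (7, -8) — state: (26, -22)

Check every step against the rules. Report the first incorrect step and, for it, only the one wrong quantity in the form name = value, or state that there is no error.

no error

Recomputing the run from the initial state:
step 1: x = -3, y = -3
step 2: x = -5, y = -9
step 3: x = -11, y = -18
step 4: x = -4, y = -24
step 5: x = -9, y = -23
step 6: x = -6, y = -22
step 7: x = -1, y = -23
step 8: x = 3, y = -31
step 9: x = 9, y = -23
step 10: x = 17, y = -16
step 11: x = 19, y = -14
step 12: x = 26, y = -22
This matches the printout at every step.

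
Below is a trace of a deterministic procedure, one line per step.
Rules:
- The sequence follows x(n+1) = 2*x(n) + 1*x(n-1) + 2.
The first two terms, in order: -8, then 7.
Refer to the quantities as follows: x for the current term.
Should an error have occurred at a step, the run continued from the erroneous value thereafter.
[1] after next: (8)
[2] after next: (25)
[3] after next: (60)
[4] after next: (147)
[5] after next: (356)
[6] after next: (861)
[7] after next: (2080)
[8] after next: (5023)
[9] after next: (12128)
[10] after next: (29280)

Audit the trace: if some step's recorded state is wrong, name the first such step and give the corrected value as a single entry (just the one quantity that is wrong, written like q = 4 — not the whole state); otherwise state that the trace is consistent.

step 10, x = 29281

Recomputing the run from the initial state:
step 1: x = 8
step 2: x = 25
step 3: x = 60
step 4: x = 147
step 5: x = 356
step 6: x = 861
step 7: x = 2080
step 8: x = 5023
step 9: x = 12128
step 10: x = 29281
The first disagreement with the trace is at step 10, where the value should be x = 29281.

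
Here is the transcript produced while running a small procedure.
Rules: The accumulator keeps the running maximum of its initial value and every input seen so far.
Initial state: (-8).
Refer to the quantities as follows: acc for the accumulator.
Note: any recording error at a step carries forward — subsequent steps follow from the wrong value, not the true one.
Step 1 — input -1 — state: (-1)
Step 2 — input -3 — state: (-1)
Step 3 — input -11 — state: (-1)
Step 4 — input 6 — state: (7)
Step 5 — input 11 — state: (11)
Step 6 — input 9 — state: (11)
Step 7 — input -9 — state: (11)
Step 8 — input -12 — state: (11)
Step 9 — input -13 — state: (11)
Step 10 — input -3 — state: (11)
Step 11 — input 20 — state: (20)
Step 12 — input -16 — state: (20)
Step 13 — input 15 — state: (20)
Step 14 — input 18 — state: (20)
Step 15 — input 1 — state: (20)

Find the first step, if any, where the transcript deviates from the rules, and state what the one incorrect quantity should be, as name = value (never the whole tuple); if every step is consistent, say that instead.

Recomputing the run from the initial state:
step 1: acc = -1
step 2: acc = -1
step 3: acc = -1
step 4: acc = 6
step 5: acc = 11
step 6: acc = 11
step 7: acc = 11
step 8: acc = 11
step 9: acc = 11
step 10: acc = 11
step 11: acc = 20
step 12: acc = 20
step 13: acc = 20
step 14: acc = 20
step 15: acc = 20
The first disagreement with the transcript is at step 4, where the value should be acc = 6.

step 4, acc = 6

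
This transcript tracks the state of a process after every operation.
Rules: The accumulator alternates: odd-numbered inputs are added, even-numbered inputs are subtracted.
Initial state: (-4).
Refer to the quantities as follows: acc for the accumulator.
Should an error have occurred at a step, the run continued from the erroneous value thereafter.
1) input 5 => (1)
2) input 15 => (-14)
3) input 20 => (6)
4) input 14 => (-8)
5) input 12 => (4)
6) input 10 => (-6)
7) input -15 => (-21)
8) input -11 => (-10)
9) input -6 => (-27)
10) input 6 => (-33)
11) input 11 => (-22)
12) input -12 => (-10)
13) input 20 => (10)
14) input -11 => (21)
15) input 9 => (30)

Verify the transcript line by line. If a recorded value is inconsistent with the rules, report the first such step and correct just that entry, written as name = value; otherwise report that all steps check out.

Step 1: acc = -4 + 5 = 1 — same as recorded.
Step 2: acc = 1 - 15 = -14 — verified.
Step 3: acc = -14 + 20 = 6 — verified.
Step 4: acc = 6 - 14 = -8 — agrees with the transcript.
Step 5: acc = -8 + 12 = 4 — in agreement.
Step 6: acc = 4 - 10 = -6 — exactly as logged.
Step 7: acc = -6 + -15 = -21 — consistent with the transcript.
Step 8: acc = -21 - -11 = -10 — same as recorded.
Step 9: acc = -10 + -6 = -16 — the transcript disagrees here.
Step 9 is the first one off; corrected, acc = -16.

step 9, acc = -16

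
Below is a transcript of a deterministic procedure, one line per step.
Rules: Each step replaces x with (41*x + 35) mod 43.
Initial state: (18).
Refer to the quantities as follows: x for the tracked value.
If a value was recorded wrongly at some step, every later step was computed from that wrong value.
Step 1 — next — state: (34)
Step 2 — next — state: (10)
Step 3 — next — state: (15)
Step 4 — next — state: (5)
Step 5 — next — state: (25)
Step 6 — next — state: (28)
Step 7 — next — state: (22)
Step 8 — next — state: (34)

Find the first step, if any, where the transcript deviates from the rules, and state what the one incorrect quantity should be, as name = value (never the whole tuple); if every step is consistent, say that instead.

step 1, x = 42

1. x = (41*18 + 35) mod 43 = 42 (the recorded entry deviates here)
So the first discrepancy is step 1, where the right value is x = 42.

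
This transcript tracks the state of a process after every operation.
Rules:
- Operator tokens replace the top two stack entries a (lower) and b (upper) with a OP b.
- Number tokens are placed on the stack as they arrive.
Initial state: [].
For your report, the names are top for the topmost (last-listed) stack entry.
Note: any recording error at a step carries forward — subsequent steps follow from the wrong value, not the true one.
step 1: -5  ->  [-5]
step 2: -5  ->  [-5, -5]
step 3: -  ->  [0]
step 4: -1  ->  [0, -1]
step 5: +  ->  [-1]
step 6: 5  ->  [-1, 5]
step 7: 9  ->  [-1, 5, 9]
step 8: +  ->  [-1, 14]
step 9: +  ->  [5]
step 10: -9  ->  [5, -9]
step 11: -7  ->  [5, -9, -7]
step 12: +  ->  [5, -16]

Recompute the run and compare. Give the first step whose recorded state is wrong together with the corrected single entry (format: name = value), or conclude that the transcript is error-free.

step 9, top = 13

step 1: push -5: top = -5 -> exactly as logged
step 2: push -5: top = -5 -> confirmed correct
step 3: -5 - -5 = 0 -> checks out
step 4: push -1: top = -1 -> no discrepancy
step 5: 0 + -1 = -1 -> exactly as logged
step 6: push 5: top = 5 -> checks out
step 7: push 9: top = 9 -> in agreement
step 8: 5 + 9 = 14 -> agrees with the transcript
step 9: -1 + 14 = 13 -> the transcript disagrees here
First incorrect step: 9; the correct value is top = 13.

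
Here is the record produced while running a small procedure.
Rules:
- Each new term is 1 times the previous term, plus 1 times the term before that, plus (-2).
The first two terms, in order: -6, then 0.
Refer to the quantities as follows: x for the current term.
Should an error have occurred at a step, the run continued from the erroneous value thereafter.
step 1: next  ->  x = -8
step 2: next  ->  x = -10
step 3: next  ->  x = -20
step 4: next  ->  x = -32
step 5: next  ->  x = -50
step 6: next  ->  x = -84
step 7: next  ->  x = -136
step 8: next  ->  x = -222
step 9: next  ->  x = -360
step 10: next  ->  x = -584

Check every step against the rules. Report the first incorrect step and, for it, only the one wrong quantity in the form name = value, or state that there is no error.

Recomputing the run from the initial state:
step 1: x = -8
step 2: x = -10
step 3: x = -20
step 4: x = -32
step 5: x = -54
step 6: x = -88
step 7: x = -144
step 8: x = -234
step 9: x = -380
step 10: x = -616
The first disagreement with the record is at step 5, where the value should be x = -54.

step 5, x = -54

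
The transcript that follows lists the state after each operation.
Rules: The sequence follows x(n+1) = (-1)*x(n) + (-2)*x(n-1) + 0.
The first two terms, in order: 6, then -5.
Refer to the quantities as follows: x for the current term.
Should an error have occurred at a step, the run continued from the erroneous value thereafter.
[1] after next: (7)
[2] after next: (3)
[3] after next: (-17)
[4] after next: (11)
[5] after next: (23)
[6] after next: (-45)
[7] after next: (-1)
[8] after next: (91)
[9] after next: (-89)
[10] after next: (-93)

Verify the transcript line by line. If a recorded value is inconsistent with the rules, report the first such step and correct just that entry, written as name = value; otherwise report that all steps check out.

Recomputing the run from the initial state:
step 1: x = -7
step 2: x = 17
step 3: x = -3
step 4: x = -31
step 5: x = 37
step 6: x = 25
step 7: x = -99
step 8: x = 49
step 9: x = 149
step 10: x = -247
The first disagreement with the transcript is at step 1, where the value should be x = -7.

step 1, x = -7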